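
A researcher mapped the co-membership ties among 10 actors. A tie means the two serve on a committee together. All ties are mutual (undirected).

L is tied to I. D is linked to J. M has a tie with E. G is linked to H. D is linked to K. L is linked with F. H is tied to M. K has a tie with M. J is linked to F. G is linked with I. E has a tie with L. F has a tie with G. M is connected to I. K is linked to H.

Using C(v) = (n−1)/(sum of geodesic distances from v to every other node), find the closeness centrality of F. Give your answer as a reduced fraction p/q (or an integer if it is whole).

Distances from F: D:2, E:2, G:1, H:2, I:2, J:1, K:3, L:1, M:3. Sum = 17.
n = 10, so closeness = 9/17.

9/17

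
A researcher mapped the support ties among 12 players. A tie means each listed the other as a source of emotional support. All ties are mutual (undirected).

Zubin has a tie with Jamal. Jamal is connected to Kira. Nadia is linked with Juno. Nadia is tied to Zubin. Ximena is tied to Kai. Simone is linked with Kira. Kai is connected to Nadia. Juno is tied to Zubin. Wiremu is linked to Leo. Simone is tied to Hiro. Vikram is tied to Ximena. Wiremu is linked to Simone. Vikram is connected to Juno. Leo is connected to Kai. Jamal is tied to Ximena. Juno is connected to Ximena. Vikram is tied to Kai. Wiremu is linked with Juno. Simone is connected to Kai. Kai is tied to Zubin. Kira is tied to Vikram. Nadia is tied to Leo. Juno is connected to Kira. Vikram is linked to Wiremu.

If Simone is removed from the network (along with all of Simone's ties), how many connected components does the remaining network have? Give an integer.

2

Without Simone, the remaining ties split the others into: {Jamal, Juno, Kai, Kira, Leo, Nadia, Vikram, Wiremu, Ximena, Zubin}; {Hiro}.
That's 2 separate components.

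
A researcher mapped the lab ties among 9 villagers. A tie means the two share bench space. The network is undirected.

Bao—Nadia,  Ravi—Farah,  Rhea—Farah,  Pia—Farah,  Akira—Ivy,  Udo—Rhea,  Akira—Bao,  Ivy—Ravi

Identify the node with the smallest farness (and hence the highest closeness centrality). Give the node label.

Farness (sum of distances to all others) for each node — Akira:22, Bao:27, Farah:19, Ivy:19, Nadia:34, Pia:26, Ravi:18, Rhea:24, Udo:31.
The smallest farness is 18, for Ravi, so Ravi has the highest closeness.

Ravi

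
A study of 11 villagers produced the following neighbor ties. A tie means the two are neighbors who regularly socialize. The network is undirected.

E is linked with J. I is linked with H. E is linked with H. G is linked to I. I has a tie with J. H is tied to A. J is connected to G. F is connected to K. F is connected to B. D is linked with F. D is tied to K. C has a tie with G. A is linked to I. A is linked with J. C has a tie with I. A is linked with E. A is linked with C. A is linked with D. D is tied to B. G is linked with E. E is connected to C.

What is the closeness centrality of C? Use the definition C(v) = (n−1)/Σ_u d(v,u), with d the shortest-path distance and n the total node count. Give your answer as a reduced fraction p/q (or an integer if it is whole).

Distances from C: A:1, B:3, D:2, E:1, F:3, G:1, H:2, I:1, J:2, K:3. Sum = 19.
n = 11, so closeness = 10/19.

10/19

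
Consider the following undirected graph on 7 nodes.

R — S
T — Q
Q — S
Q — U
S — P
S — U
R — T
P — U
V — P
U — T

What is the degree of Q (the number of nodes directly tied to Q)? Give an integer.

3

Q is directly tied to S, T, and U. That is 3 neighbors, so the degree of Q is 3.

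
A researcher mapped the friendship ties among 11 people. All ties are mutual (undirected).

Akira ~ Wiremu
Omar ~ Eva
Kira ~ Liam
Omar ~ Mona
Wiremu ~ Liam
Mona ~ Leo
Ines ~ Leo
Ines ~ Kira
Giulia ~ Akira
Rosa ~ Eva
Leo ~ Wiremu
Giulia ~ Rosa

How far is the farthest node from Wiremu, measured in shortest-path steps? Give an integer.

Distances from Wiremu: Akira:1, Eva:4, Giulia:2, Ines:2, Kira:2, Leo:1, Liam:1, Mona:2, Omar:3, Rosa:3.
The largest is 4 (to Eva), so the eccentricity of Wiremu is 4.

4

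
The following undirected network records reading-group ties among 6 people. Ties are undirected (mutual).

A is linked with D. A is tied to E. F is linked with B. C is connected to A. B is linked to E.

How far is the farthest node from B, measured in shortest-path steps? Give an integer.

Distances from B: A:2, C:3, D:3, E:1, F:1.
The largest is 3 (to C and D), so the eccentricity of B is 3.

3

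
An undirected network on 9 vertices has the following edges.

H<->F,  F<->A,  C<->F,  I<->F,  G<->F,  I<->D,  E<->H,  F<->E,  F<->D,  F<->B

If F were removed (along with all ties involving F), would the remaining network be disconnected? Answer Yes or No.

Yes

Removing F leaves {D and I} with no path to {A}, so the network splits into 6 components. F is a cut vertex.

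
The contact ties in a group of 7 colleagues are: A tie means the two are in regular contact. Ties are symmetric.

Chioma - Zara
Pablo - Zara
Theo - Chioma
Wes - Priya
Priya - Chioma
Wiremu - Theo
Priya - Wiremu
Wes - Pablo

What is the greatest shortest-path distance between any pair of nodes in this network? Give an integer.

Eccentricity of each node (its greatest distance to any other): Chioma:2, Pablo:3, Priya:2, Theo:3, Wes:3, Wiremu:3, Zara:3.
The maximum eccentricity is 3, realized for instance by the pair Theo–Wes via Theo – Wiremu – Priya – Wes. So the diameter is 3.

3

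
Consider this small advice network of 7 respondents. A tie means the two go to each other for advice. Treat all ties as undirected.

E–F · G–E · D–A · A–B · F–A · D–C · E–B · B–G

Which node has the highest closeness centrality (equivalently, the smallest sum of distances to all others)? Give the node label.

Farness (sum of distances to all others) for each node — A:9, B:10, C:17, D:12, E:12, F:11, G:13.
The smallest farness is 9, for A, so A has the highest closeness.

A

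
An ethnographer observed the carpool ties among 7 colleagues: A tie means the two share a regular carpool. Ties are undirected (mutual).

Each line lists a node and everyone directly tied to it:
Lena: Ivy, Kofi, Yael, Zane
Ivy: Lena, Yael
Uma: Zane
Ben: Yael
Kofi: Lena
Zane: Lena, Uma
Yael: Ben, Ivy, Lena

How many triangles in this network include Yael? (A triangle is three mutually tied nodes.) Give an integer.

Yael's neighbors: Ben, Ivy, and Lena.
Neighbor pairs that are themselves tied: Yael–Ivy–Lena. Each forms one triangle with Yael, for 1 in total.

1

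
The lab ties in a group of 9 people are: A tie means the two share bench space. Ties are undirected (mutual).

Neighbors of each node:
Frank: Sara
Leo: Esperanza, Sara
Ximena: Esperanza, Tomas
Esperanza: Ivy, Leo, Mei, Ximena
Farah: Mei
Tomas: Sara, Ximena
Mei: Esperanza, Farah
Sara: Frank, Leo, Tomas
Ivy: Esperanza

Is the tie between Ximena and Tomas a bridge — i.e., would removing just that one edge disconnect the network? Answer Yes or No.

No

Even without that edge, Ximena still reaches Tomas via Ximena – Esperanza – Leo – Sara – Tomas, so the network stays connected. Not a bridge.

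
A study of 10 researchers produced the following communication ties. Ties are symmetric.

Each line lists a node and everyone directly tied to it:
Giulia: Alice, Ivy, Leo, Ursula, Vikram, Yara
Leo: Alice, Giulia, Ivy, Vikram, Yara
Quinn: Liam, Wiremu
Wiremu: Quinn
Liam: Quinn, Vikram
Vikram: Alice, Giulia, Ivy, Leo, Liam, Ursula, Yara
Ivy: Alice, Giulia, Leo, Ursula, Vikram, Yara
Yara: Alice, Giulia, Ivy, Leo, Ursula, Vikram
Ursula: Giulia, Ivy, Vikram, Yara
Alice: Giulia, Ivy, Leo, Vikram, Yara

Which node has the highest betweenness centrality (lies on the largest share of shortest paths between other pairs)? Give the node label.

Vikram

Unnormalized betweenness of each node: Alice:0, Giulia:1/2, Ivy:1/2, Leo:0, Liam:14, Quinn:8, Ursula:0, Vikram:37/2, Wiremu:0, Yara:1/2.
Vikram has the largest value, 37/2, making it the main broker — the node through which the most shortest paths run.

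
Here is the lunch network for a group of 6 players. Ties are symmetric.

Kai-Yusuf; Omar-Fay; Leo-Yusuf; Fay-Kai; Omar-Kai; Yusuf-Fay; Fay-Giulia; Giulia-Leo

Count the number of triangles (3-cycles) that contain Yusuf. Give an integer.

1

Yusuf's neighbors: Fay, Kai, and Leo.
Neighbor pairs that are themselves tied: Yusuf–Fay–Kai. Each forms one triangle with Yusuf, for 1 in total.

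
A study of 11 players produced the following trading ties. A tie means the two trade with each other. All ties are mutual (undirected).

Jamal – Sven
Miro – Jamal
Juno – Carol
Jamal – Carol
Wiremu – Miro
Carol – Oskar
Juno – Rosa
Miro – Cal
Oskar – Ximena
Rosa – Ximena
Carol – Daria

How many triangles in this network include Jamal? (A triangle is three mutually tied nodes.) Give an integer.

Jamal's neighbors are Carol, Miro, and Sven, but none of them are tied to each other, so no triangle contains Jamal.

0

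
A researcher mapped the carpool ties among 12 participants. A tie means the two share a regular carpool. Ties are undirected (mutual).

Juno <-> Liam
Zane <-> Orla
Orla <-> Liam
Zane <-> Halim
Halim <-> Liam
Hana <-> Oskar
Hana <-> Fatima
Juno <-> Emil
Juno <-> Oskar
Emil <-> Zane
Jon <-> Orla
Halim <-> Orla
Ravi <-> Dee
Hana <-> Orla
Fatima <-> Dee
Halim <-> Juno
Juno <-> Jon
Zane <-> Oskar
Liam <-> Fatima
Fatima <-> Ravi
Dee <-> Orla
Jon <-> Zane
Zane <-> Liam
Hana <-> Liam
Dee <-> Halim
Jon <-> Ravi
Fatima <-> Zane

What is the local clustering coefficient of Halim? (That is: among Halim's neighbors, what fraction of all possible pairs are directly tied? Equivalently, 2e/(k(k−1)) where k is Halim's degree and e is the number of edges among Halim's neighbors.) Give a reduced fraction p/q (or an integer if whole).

1/2

Halim's neighbors: Dee, Juno, Liam, Orla, and Zane (k = 5).
Possible neighbor pairs: C(5,2) = 10. Edges among them: Dee–Orla, Juno–Liam, Liam–Orla, Liam–Zane, Orla–Zane → e = 5.
Clustering(Halim) = 5/10 = 1/2.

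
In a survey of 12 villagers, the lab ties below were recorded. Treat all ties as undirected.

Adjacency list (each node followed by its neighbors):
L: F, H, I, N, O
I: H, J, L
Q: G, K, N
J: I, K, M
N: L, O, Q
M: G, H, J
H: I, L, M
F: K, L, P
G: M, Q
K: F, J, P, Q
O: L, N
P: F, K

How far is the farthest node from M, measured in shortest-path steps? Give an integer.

3

Distances from M: F:3, G:1, H:1, I:2, J:1, K:2, L:2, N:3, O:3, P:3, Q:2.
The largest is 3 (to F, O, N, and P), so the eccentricity of M is 3.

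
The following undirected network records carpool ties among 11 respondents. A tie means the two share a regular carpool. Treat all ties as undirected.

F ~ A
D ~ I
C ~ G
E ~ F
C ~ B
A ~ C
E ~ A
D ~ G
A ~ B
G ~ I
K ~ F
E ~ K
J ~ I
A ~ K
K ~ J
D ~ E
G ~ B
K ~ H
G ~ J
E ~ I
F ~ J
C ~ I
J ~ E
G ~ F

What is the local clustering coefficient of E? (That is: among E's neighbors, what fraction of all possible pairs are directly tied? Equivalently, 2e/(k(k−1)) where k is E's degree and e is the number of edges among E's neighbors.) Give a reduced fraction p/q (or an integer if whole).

7/15

E's neighbors: A, D, F, I, J, and K (k = 6).
Possible neighbor pairs: C(6,2) = 15. Edges among them: A–F, A–K, D–I, F–J, F–K, I–J, J–K → e = 7.
Clustering(E) = 7/15.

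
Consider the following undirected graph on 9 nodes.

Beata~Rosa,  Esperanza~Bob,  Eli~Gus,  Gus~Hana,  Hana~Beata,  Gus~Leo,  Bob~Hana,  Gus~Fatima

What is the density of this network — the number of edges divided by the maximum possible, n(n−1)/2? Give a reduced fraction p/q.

2/9

There are 8 edges and 9 nodes, so the maximum possible is C(9,2) = 36.
Density = 8/36 = 2/9.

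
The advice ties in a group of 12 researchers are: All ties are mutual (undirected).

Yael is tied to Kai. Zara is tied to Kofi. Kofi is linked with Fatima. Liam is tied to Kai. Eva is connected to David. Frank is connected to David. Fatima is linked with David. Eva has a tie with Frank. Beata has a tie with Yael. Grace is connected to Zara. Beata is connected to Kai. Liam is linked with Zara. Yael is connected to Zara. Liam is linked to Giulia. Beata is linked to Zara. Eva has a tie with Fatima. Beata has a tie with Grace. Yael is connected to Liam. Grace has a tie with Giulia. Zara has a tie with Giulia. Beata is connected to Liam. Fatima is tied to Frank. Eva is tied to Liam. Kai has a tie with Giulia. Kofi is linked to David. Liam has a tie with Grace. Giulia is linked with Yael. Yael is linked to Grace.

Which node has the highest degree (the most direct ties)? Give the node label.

Degrees — Beata:5, David:4, Eva:4, Fatima:4, Frank:3, Giulia:5, Grace:5, Kai:4, Kofi:3, Liam:7, Yael:6, Zara:6.
The maximum is 7, attained only by Liam.

Liam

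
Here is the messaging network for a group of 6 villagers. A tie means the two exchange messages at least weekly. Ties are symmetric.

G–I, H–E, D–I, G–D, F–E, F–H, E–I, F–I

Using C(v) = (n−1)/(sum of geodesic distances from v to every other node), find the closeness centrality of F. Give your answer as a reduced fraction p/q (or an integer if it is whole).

5/7

Distances from F: D:2, E:1, G:2, H:1, I:1. Sum = 7.
n = 6, so closeness = 5/7.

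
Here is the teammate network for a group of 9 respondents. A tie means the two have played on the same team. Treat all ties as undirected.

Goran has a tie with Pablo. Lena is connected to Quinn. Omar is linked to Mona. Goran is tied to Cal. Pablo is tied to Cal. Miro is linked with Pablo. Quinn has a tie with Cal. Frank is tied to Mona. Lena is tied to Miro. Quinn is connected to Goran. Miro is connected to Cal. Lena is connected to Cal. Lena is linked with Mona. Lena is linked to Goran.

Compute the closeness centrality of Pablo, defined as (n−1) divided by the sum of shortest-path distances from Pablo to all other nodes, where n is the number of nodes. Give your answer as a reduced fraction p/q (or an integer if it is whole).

Distances from Pablo: Cal:1, Frank:4, Goran:1, Lena:2, Miro:1, Mona:3, Omar:4, Quinn:2. Sum = 18.
n = 9, so closeness = 8/18 = 4/9.

4/9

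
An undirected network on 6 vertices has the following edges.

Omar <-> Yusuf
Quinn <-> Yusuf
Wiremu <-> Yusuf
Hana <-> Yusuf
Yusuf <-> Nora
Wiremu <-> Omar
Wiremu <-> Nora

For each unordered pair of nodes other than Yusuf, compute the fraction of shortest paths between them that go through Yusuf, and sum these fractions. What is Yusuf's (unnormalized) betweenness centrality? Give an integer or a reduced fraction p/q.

Pairs whose geodesics pass through Yusuf — Quinn–Nora: 1; Quinn–Omar: 1; Quinn–Hana: 1; Quinn–Wiremu: 1; Nora–Omar: 1/2; Nora–Hana: 1; Omar–Hana: 1; Hana–Wiremu: 1.
All other pairs contribute 0.
Summing the contributions gives betweenness(Yusuf) = 15/2.

15/2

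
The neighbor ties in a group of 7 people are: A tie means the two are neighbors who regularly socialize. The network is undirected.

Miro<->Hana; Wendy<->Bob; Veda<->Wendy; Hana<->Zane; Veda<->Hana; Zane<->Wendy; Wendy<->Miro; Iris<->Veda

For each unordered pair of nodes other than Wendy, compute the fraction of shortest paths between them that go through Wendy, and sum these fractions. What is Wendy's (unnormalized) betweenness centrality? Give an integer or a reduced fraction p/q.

15/2

Pairs whose geodesics pass through Wendy — Hana–Bob: 3/3; Zane–Iris: 1/2; Zane–Veda: 1/2; Zane–Miro: 1/2; Zane–Bob: 1; Iris–Miro: 1/2; Iris–Bob: 1; Veda–Miro: 1/2; Veda–Bob: 1; Miro–Bob: 1.
All other pairs contribute 0.
Summing the contributions gives betweenness(Wendy) = 15/2.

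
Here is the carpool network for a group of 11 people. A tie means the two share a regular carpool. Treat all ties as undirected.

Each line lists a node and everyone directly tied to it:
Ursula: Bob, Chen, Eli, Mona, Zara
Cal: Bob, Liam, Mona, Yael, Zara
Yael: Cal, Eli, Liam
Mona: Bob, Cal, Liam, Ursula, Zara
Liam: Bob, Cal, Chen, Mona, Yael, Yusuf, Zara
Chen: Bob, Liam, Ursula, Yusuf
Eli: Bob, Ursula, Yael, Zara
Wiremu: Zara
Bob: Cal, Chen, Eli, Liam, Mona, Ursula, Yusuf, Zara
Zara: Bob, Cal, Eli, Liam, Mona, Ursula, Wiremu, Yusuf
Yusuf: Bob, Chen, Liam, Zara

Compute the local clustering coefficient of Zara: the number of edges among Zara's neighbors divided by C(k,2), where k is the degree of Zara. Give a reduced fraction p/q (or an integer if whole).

3/7

Zara's neighbors: Bob, Cal, Eli, Liam, Mona, Ursula, Wiremu, and Yusuf (k = 8).
Possible neighbor pairs: C(8,2) = 28. Edges among them: Bob–Cal, Bob–Eli, Bob–Liam, Bob–Mona, Bob–Ursula, Bob–Yusuf, Cal–Liam, Cal–Mona, Eli–Ursula, Liam–Mona, Liam–Yusuf, Mona–Ursula → e = 12.
Clustering(Zara) = 12/28 = 3/7.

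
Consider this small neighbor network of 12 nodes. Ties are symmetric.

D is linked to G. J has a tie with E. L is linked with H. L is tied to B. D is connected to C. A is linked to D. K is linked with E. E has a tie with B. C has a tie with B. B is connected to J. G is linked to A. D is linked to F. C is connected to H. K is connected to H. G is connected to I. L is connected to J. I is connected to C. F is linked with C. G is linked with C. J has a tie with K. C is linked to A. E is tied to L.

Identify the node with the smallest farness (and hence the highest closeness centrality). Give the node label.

Farness (sum of distances to all others) for each node — A:23, B:18, C:15, D:22, E:23, F:24, G:22, H:19, I:24, J:23, K:24, L:23.
The smallest farness is 15, for C, so C has the highest closeness.

C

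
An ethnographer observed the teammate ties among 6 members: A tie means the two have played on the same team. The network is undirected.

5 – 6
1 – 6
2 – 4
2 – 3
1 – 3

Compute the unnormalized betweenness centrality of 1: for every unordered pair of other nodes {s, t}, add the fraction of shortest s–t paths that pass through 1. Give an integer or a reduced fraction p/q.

Pairs whose geodesics pass through 1 — 6–3: 1; 6–2: 1; 6–4: 1; 3–5: 1; 5–2: 1; 5–4: 1.
All other pairs contribute 0.
Summing the contributions gives betweenness(1) = 6.

6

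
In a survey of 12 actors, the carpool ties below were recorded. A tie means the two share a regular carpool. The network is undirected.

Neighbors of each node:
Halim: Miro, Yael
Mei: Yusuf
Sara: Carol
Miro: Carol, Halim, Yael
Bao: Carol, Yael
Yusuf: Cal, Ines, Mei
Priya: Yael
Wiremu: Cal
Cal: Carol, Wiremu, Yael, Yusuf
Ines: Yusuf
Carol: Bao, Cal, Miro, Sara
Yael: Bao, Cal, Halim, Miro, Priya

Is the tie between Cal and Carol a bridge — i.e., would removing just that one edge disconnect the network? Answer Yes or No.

No

Even without that edge, Cal still reaches Carol via Cal – Yael – Miro – Carol, so the network stays connected. Not a bridge.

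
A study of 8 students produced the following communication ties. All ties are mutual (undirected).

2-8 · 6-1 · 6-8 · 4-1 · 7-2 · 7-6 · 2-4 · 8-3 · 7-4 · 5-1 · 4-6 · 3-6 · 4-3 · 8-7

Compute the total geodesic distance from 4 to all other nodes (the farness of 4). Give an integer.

Distances from 4: 1:1, 2:1, 3:1, 5:2, 6:1, 7:1, 8:2.
Sum = 1 + 1 + 1 + 2 + 1 + 1 + 2 = 9.

9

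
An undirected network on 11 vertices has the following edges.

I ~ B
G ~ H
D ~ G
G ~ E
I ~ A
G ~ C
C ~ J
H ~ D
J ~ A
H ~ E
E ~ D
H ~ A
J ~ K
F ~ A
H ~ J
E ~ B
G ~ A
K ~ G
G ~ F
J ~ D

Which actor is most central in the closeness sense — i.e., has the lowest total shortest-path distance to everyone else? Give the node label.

Farness (sum of distances to all others) for each node — A:15, B:22, C:20, D:17, E:16, F:19, G:13, H:15, I:21, J:16, K:20.
The smallest farness is 13, for G, so G has the highest closeness.

G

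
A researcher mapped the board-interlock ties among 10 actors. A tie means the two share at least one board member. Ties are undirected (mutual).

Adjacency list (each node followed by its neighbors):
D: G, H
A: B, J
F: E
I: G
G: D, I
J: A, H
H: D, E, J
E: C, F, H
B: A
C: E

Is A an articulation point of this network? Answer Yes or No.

Yes

Removing A leaves {C, D, E, F, G, H, I, and J} with no path to {B}, so the network splits into 2 components. A is a cut vertex.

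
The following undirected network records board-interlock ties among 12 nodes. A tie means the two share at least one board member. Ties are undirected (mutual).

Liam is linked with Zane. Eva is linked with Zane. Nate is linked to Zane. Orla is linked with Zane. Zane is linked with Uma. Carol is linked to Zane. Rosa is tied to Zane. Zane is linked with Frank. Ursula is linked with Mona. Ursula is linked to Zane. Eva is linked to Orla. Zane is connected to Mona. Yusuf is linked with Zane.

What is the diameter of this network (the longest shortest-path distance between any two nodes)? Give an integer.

2

Eccentricity of each node (its greatest distance to any other): Carol:2, Eva:2, Frank:2, Liam:2, Mona:2, Nate:2, Orla:2, Rosa:2, Uma:2, Ursula:2, Yusuf:2, Zane:1.
The maximum eccentricity is 2, realized for instance by the pair Mona–Yusuf via Mona – Zane – Yusuf. So the diameter is 2.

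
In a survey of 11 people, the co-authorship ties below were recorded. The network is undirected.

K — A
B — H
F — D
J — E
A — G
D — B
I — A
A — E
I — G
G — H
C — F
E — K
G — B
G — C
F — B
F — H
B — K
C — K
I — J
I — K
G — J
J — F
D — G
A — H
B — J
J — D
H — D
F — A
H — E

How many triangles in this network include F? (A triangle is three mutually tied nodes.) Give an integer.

6

F's neighbors: A, B, C, D, H, and J.
Neighbor pairs that are themselves tied: F–A–H; F–B–D; F–B–H; F–B–J; F–D–H; F–D–J. Each forms one triangle with F, for 6 in total.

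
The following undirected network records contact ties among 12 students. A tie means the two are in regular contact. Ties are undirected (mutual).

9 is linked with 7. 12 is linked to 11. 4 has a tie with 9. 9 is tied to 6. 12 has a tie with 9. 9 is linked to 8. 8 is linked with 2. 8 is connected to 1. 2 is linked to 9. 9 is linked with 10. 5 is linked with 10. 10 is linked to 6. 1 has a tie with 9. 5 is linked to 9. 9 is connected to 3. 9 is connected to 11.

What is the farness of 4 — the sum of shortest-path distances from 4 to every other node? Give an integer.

21

Distances from 4: 1:2, 2:2, 3:2, 5:2, 6:2, 7:2, 8:2, 9:1, 10:2, 11:2, 12:2.
Sum = 2 + 2 + 2 + 2 + 2 + 2 + 2 + 1 + 2 + 2 + 2 = 21.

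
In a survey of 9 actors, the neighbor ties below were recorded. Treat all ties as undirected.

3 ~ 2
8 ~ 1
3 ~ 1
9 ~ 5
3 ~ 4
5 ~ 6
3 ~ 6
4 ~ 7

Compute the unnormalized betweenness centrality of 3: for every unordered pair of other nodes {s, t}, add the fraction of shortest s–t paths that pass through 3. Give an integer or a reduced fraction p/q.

Pairs whose geodesics pass through 3 — 2–6: 1; 2–8: 1; 2–5: 1; 2–7: 1; 2–4: 1; 2–9: 1; 2–1: 1; 6–8: 1; 6–7: 1; 6–4: 1; 6–1: 1; 8–5: 1; 8–7: 1; 8–4: 1 … (+9 more pairs).
All other pairs contribute 0.
Summing the contributions gives betweenness(3) = 23.

23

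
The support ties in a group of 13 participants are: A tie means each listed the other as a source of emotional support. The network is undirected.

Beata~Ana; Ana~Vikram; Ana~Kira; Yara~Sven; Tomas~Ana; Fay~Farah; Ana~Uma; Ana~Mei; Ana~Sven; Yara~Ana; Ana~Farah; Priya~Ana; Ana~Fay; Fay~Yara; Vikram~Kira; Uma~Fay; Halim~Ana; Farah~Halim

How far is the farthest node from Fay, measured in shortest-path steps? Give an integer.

Distances from Fay: Ana:1, Beata:2, Farah:1, Halim:2, Kira:2, Mei:2, Priya:2, Sven:2, Tomas:2, Uma:1, Vikram:2, Yara:1.
The largest is 2 (to Kira, Halim, Mei, Vikram, Sven, Priya, Beata, and Tomas), so the eccentricity of Fay is 2.

2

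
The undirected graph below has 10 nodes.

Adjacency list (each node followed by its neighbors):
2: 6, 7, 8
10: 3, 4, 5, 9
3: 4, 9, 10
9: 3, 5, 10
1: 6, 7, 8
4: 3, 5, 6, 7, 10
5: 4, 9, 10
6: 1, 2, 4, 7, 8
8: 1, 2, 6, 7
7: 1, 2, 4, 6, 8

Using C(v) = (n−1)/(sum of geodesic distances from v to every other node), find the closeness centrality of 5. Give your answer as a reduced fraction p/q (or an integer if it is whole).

Distances from 5: 1:3, 2:3, 3:2, 4:1, 6:2, 7:2, 8:3, 9:1, 10:1. Sum = 18.
n = 10, so closeness = 9/18 = 1/2.

1/2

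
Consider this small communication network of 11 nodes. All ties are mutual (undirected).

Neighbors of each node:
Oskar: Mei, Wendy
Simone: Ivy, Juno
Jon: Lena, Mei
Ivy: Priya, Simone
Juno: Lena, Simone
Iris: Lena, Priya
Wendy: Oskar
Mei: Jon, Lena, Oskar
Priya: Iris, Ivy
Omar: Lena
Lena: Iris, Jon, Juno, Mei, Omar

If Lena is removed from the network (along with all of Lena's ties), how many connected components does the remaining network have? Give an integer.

3

Without Lena, the remaining ties split the others into: {Jon, Mei, Oskar, Wendy}; {Iris, Ivy, Juno, Priya, Simone}; {Omar}.
That's 3 separate components.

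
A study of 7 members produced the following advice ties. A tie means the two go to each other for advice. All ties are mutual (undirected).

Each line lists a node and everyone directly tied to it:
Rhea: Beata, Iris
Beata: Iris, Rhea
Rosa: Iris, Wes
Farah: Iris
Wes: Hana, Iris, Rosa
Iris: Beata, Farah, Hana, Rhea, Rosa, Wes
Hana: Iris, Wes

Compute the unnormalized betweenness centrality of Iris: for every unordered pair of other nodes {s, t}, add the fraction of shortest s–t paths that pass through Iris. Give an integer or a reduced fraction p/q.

Pairs whose geodesics pass through Iris — Rosa–Beata: 1; Rosa–Rhea: 1; Rosa–Farah: 1; Rosa–Hana: 1/2; Wes–Beata: 1; Wes–Rhea: 1; Wes–Farah: 1; Beata–Farah: 1; Beata–Hana: 1; Rhea–Farah: 1; Rhea–Hana: 1; Farah–Hana: 1.
All other pairs contribute 0.
Summing the contributions gives betweenness(Iris) = 23/2.

23/2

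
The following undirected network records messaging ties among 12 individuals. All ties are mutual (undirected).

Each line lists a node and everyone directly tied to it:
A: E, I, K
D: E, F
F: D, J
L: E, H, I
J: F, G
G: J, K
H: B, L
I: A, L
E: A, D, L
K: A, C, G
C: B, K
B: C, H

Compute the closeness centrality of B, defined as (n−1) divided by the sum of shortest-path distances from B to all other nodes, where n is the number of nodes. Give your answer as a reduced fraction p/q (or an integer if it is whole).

11/31

Distances from B: A:3, C:1, D:4, E:3, F:5, G:3, H:1, I:3, J:4, K:2, L:2. Sum = 31.
n = 12, so closeness = 11/31.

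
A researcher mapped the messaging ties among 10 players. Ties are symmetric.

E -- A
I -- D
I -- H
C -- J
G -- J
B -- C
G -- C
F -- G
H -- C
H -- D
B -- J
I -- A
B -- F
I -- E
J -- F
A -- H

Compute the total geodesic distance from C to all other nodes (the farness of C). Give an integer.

15

Distances from C: A:2, B:1, D:2, E:3, F:2, G:1, H:1, I:2, J:1.
Sum = 2 + 1 + 2 + 3 + 2 + 1 + 1 + 2 + 1 = 15.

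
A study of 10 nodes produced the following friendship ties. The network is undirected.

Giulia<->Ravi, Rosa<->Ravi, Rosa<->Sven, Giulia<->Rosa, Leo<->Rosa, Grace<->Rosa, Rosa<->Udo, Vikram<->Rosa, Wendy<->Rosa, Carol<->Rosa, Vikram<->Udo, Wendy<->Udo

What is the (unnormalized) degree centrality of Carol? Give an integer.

Carol is directly tied to Rosa. That is 1 neighbor, so the degree of Carol is 1.

1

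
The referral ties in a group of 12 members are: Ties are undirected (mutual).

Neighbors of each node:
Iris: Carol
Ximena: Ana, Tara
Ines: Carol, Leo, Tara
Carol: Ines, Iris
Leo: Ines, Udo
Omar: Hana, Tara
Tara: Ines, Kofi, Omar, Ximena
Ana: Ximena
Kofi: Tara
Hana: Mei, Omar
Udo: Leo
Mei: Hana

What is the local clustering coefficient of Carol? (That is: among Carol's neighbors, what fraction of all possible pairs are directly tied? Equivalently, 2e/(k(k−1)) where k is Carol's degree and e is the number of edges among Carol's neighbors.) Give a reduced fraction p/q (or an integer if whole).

0

Carol's neighbors: Ines and Iris (k = 2).
Possible neighbor pairs: C(2,2) = 1. Edges among them: none → e = 0.
Clustering(Carol) = 0/1.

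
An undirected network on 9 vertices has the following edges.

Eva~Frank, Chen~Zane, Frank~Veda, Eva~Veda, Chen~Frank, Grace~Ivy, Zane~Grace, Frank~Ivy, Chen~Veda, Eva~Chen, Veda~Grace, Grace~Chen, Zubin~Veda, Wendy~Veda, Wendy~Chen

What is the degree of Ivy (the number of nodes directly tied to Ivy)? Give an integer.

Ivy is directly tied to Frank and Grace. That is 2 neighbors, so the degree of Ivy is 2.

2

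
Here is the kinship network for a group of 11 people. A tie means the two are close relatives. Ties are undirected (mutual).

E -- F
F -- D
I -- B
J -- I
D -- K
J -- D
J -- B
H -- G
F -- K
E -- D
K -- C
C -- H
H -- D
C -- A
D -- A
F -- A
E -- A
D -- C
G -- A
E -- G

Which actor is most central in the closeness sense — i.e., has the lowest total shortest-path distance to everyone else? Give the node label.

D

Farness (sum of distances to all others) for each node — A:17, B:26, C:18, D:13, E:18, F:18, G:23, H:19, I:26, J:18, K:20.
The smallest farness is 13, for D, so D has the highest closeness.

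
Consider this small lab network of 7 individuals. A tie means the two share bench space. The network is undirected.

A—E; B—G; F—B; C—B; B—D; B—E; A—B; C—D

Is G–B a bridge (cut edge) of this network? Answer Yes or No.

Yes

Without the G–B edge there is no alternate route between G and B, so the network disconnects. It is a bridge.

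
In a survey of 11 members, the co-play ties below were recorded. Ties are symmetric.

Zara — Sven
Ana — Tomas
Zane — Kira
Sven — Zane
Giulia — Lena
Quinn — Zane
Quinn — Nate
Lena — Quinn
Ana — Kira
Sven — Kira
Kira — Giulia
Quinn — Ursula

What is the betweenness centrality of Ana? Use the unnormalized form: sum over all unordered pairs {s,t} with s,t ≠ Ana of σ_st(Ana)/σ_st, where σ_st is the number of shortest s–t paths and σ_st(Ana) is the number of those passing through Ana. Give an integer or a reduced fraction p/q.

Pairs whose geodesics pass through Ana — Giulia–Tomas: 1; Zane–Tomas: 1; Lena–Tomas: 1; Sven–Tomas: 1; Quinn–Tomas: 1; Zara–Tomas: 1; Nate–Tomas: 1; Tomas–Ursula: 1; Tomas–Kira: 1.
All other pairs contribute 0.
Summing the contributions gives betweenness(Ana) = 9.

9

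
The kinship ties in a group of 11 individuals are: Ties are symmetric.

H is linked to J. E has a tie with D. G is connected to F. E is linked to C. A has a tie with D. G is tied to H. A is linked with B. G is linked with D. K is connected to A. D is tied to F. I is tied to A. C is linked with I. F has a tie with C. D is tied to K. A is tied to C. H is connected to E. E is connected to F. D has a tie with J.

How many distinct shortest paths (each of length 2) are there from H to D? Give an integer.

The shortest distance is 2. The length-2 paths are: H–G–D; H–E–D; H–J–D.
That gives 3 distinct shortest paths.

3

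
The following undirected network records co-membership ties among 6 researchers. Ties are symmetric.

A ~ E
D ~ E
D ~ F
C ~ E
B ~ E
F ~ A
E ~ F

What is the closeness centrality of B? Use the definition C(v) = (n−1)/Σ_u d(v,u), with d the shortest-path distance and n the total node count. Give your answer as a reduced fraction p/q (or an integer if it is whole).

5/9

Distances from B: A:2, C:2, D:2, E:1, F:2. Sum = 9.
n = 6, so closeness = 5/9.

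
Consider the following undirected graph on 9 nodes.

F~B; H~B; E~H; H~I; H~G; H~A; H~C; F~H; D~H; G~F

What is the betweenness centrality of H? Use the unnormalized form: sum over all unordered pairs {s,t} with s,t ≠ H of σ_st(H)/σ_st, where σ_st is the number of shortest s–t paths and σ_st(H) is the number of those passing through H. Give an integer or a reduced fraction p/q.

Pairs whose geodesics pass through H — G–E: 1; G–I: 1; G–A: 1; G–D: 1; G–C: 1; G–B: 1/2; E–I: 1; E–A: 1; E–F: 1; E–D: 1; E–C: 1; E–B: 1; I–A: 1; I–F: 1 … (+12 more pairs).
All other pairs contribute 0.
Summing the contributions gives betweenness(H) = 51/2.

51/2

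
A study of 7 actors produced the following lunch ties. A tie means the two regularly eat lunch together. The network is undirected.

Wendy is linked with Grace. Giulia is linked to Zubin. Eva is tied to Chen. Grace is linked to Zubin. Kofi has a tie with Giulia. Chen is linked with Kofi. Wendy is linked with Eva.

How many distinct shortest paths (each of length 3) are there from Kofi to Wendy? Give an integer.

The shortest distance is 3, and the only length-3 path is Kofi–Chen–Eva–Wendy. So there is exactly 1 shortest path.

1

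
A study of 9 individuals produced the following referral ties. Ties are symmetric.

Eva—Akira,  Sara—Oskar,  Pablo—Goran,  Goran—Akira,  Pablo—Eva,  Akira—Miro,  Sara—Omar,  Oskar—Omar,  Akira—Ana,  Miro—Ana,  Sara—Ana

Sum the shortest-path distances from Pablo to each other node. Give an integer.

Distances from Pablo: Akira:2, Ana:3, Eva:1, Goran:1, Miro:3, Omar:5, Oskar:5, Sara:4.
Sum = 2 + 3 + 1 + 1 + 3 + 5 + 5 + 4 = 24.

24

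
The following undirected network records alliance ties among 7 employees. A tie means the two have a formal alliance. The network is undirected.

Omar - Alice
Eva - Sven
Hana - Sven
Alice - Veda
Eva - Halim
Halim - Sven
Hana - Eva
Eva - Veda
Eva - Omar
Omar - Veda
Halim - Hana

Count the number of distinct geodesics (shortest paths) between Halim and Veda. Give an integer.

The shortest distance is 2, and the only length-2 path is Halim–Eva–Veda. So there is exactly 1 shortest path.

1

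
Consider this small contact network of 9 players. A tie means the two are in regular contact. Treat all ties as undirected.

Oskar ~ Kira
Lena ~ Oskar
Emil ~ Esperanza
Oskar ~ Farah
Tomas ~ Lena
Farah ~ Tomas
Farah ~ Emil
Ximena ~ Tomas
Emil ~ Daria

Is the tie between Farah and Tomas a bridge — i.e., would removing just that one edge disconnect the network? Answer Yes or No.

Even without that edge, Farah still reaches Tomas via Farah – Oskar – Lena – Tomas, so the network stays connected. Not a bridge.

No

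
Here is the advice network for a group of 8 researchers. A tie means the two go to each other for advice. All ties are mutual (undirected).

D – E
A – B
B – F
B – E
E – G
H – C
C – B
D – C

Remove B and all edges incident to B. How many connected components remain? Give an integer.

3

Without B, the remaining ties split the others into: {C, D, E, G, H}; {A}; {F}.
That's 3 separate components.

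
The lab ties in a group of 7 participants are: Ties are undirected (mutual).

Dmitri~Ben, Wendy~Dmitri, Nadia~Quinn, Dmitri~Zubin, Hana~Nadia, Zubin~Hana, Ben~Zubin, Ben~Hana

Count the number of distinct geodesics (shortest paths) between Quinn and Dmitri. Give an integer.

2

The shortest distance is 4. The length-4 paths are: Quinn–Nadia–Hana–Ben–Dmitri; Quinn–Nadia–Hana–Zubin–Dmitri.
That gives 2 distinct shortest paths.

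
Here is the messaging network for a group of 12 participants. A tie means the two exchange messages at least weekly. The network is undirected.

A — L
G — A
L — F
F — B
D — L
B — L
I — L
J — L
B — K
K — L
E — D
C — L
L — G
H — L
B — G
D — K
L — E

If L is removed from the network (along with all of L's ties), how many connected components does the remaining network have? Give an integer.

Without L, the remaining ties split the others into: {I}; {A, B, D, E, F, G, K}; {C}; {H}; {J}.
That's 5 separate components.

5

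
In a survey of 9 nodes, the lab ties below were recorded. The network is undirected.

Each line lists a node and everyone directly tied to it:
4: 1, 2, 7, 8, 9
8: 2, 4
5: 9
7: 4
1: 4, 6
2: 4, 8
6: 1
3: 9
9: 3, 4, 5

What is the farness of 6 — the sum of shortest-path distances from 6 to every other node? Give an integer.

Distances from 6: 1:1, 2:3, 3:4, 4:2, 5:4, 7:3, 8:3, 9:3.
Sum = 1 + 3 + 4 + 2 + 4 + 3 + 3 + 3 = 23.

23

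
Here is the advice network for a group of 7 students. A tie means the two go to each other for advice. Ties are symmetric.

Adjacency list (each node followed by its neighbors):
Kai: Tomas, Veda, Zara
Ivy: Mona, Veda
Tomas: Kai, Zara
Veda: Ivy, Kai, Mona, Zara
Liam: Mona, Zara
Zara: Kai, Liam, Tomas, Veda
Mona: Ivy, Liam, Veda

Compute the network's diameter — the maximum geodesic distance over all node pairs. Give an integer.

3

Eccentricity of each node (its greatest distance to any other): Ivy:3, Kai:2, Liam:2, Mona:3, Tomas:3, Veda:2, Zara:2.
The maximum eccentricity is 3, realized for instance by the pair Ivy–Tomas via Ivy – Veda – Zara – Tomas. So the diameter is 3.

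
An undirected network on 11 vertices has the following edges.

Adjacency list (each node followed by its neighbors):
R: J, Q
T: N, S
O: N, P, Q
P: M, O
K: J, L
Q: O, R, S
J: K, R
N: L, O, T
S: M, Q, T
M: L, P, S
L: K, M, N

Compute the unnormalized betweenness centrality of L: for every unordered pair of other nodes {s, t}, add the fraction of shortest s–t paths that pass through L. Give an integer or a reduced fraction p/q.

10

Pairs whose geodesics pass through L — N–K: 1; N–J: 1; N–M: 1; K–O: 1; K–P: 1; K–M: 1; K–S: 1; K–T: 1; J–P: 1/2; J–M: 1; J–T: 1/2.
All other pairs contribute 0.
Summing the contributions gives betweenness(L) = 10.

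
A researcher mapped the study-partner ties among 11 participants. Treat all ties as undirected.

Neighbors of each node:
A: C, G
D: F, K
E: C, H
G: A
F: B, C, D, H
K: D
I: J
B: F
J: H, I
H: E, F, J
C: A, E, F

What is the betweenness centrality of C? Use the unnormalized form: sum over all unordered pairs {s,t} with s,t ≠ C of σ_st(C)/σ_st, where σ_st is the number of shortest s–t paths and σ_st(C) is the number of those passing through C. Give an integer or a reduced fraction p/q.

Pairs whose geodesics pass through C — J–G: 2/2; J–A: 2/2; H–G: 2/2; H–A: 2/2; D–E: 1/2; D–G: 1; D–A: 1; B–E: 1/2; B–G: 1; B–A: 1; E–G: 1; E–A: 1; E–F: 1/2; E–K: 1/2 … (+6 more pairs).
All other pairs contribute 0.
Summing the contributions gives betweenness(C) = 18.

18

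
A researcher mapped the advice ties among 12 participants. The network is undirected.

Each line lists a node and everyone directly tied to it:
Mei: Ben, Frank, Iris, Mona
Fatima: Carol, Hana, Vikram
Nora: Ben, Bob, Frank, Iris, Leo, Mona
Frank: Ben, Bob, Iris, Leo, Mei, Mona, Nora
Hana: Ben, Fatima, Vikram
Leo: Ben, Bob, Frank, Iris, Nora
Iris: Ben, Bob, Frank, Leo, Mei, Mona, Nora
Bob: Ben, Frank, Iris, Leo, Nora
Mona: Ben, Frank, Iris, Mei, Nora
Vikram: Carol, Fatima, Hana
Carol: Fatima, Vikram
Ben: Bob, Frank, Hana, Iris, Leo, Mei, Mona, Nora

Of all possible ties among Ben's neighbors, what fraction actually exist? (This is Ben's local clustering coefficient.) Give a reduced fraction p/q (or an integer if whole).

4/7

Ben's neighbors: Bob, Frank, Hana, Iris, Leo, Mei, Mona, and Nora (k = 8).
Possible neighbor pairs: C(8,2) = 28. Edges among them: Bob–Frank, Bob–Iris, Bob–Leo, Bob–Nora, Frank–Iris, Frank–Leo, Frank–Mei, Frank–Mona, Frank–Nora, Iris–Leo, Iris–Mei, Iris–Mona, Iris–Nora, Leo–Nora, Mei–Mona, Mona–Nora → e = 16.
Clustering(Ben) = 16/28 = 4/7.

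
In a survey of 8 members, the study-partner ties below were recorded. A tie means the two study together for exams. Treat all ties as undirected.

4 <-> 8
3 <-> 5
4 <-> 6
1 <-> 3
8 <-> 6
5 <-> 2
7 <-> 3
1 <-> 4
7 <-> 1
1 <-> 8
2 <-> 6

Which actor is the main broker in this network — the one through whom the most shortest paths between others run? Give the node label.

Unnormalized betweenness of each node: 1:20/3, 2:7/3, 3:13/3, 4:5/3, 5:8/3, 6:11/3, 7:0, 8:5/3.
1 has the largest value, 20/3, making it the main broker — the node through which the most shortest paths run.

1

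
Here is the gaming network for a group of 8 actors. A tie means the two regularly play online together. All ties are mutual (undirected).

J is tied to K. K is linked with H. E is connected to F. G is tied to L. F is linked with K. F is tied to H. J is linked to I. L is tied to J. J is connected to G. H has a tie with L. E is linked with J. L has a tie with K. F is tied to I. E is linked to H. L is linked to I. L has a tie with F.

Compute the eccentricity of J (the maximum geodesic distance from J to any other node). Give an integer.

2

Distances from J: E:1, F:2, G:1, H:2, I:1, K:1, L:1.
The largest is 2 (to F and H), so the eccentricity of J is 2.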